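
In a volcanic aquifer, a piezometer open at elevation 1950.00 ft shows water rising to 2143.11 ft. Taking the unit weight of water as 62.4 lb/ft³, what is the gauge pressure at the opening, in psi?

Pressure head ψ = h − z = 2143.11 − 1950.00 = 193.11 ft.
P = γ·ψ / 144 = 62.4 × 193.11 / 144 = 83.7 psi.

P ≈ 83.7 psi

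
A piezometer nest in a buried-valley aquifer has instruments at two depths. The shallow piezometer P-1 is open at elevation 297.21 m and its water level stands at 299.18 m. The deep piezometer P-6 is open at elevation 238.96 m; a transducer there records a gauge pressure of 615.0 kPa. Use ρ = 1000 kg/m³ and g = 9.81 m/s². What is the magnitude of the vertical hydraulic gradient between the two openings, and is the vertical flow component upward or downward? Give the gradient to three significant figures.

Total head at P-1: h = 299.18 m (water level in the standpipe).
Pressure head at P-6: ψ = P/(ρg) = 615.0×1000 / (1000 × 9.81) = 62.69 m.
Total head at P-6: h = z + ψ = 238.96 + 62.69 = 301.65 m.
Δh = h(P-1) − h(P-6) = 299.18 − 301.65 = -2.47 m.
Vertical separation Δz = 297.21 − 238.96 = 58.25 m.
|i_v| = |Δh| / Δz = 2.47 / 58.25 = 0.0424.
Head is higher in the deep piezometer, so vertical flow is upward (discharge condition).

|i_v| ≈ 0.0424; vertical flow is upward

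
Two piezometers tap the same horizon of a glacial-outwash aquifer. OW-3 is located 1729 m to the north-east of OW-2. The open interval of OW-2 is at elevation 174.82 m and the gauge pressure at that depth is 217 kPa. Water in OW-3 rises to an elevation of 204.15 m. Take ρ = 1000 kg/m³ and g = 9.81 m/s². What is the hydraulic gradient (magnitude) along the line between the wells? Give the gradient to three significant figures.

Pressure head at OW-2: ψ = P/(ρg) = 217×1000 / (1000 × 9.81) = 22.12 m.
Total head at OW-2: h = z + ψ = 174.82 + 22.12 = 196.94 m.
Total head at OW-3: h = 204.15 m (water level in the piezometer is the total head).
Head difference: h(OW-2) − h(OW-3) = 196.94 − 204.15 = -7.21 m.
Hydraulic gradient: i = |Δh| / L = 7.21 / 1729 = 0.00417.

i ≈ 0.00417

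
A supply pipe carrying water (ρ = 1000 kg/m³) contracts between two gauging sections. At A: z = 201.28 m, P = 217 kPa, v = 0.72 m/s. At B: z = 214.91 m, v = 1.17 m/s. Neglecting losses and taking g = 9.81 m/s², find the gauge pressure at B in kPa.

P₂ ≈ 82.9 kPa

Pressure head at A: ψ₁ = P₁/(ρg) = 217×1000 / (1000 × 9.81) = 22.12 m.
Velocity heads: v₁²/2g = 0.72²/19.62 = 0.026 m; v₂²/2g = 1.17²/19.62 = 0.070 m.
Total head H = z₁ + ψ₁ + v₁²/2g = 201.28 + 22.12 + 0.026 = 223.43 m.
ψ₂ = H − z₂ − v₂²/2g = 223.43 − 214.91 − 0.070 = 8.45 m.
P₂ = ρgψ₂ = 1000 × 9.81 × 8.45 ≈ 82.9 kPa.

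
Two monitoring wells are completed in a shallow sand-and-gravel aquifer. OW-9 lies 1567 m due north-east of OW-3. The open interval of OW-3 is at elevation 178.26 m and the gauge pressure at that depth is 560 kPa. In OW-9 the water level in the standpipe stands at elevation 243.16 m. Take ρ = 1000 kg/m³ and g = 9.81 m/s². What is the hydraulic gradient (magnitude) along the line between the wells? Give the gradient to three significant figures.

Pressure head at OW-3: ψ = P/(ρg) = 560×1000 / (1000 × 9.81) = 57.08 m.
Total head at OW-3: h = z + ψ = 178.26 + 57.08 = 235.34 m.
Total head at OW-9: h = 243.16 m (water level in the piezometer is the total head).
Head difference: h(OW-3) − h(OW-9) = 235.34 − 243.16 = -7.82 m.
Hydraulic gradient: i = |Δh| / L = 7.82 / 1567 = 0.00499.

i ≈ 0.00499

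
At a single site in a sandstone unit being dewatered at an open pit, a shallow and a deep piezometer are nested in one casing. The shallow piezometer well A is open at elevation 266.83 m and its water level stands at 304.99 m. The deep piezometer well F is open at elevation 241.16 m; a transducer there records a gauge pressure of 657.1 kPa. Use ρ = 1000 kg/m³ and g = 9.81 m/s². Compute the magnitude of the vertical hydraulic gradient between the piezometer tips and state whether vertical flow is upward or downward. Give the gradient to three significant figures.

Total head at well A: h = 304.99 m (water level in the standpipe).
Pressure head at well F: ψ = P/(ρg) = 657.1×1000 / (1000 × 9.81) = 66.98 m.
Total head at well F: h = z + ψ = 241.16 + 66.98 = 308.14 m.
Δh = h(well A) − h(well F) = 304.99 − 308.14 = -3.15 m.
Vertical separation Δz = 266.83 − 241.16 = 25.67 m.
|i_v| = |Δh| / Δz = 3.15 / 25.67 = 0.123.
Head is higher in the deep piezometer, so vertical flow is upward (discharge condition).

|i_v| ≈ 0.123; vertical flow is upward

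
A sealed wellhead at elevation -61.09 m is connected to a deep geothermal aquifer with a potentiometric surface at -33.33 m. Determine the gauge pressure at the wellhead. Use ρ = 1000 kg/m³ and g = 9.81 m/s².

Head above the cap: Δh = -33.33 − (-61.09) = 27.76 m.
P = ρgΔh = 1000 × 9.81 × 27.76 = 272326 Pa ≈ 272 kPa.

P ≈ 272 kPa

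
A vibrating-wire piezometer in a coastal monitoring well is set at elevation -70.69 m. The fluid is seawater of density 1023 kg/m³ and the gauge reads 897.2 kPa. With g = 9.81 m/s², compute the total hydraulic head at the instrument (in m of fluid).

h ≈ 18.71 m

ψ = P/(ρg) = 897.2×1000 / (1023 × 9.81) = 89.40 m.
h = z + ψ = -70.69 + 89.40 = 18.71 m.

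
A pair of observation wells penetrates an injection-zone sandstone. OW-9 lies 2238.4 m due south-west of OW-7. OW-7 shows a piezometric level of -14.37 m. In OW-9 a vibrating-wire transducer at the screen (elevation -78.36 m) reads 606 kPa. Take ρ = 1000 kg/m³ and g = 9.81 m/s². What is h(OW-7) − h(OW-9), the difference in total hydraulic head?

Total head at OW-7: h = -14.37 m (water level in the piezometer is the total head).
Pressure head at OW-9: ψ = P/(ρg) = 606×1000 / (1000 × 9.81) = 61.77 m.
Total head at OW-9: h = z + ψ = -78.36 + 61.77 = -16.59 m.
Head difference: h(OW-7) − h(OW-9) = -14.37 − (-16.59) = 2.22 m.

Δh ≈ 2.22 m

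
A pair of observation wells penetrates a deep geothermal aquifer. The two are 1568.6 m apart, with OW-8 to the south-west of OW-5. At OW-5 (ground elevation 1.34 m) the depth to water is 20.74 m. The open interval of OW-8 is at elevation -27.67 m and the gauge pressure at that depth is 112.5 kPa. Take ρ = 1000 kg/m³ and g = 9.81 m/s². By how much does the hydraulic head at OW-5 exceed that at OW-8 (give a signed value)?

Total head at OW-5: h = 1.34 − 20.74 = -19.40 m.
Pressure head at OW-8: ψ = P/(ρg) = 112.5×1000 / (1000 × 9.81) = 11.47 m.
Total head at OW-8: h = z + ψ = -27.67 + 11.47 = -16.20 m.
Head difference: h(OW-5) − h(OW-8) = -19.40 − (-16.20) = -3.20 m.

Δh ≈ -3.20 m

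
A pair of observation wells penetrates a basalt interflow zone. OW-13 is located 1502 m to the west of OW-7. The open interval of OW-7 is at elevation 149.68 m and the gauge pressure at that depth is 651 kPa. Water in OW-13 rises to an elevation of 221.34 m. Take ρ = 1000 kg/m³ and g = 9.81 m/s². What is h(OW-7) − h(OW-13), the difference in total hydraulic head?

Δh ≈ -5.30 m

Pressure head at OW-7: ψ = P/(ρg) = 651×1000 / (1000 × 9.81) = 66.36 m.
Total head at OW-7: h = z + ψ = 149.68 + 66.36 = 216.04 m.
Total head at OW-13: h = 221.34 m (water level in the piezometer is the total head).
Head difference: h(OW-7) − h(OW-13) = 216.04 − 221.34 = -5.30 m.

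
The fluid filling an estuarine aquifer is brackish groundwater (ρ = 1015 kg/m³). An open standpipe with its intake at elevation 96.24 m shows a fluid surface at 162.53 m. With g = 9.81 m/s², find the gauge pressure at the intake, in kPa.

Pressure head ψ = h − z = 162.53 − 96.24 = 66.29 m.
P = ρgψ = 1015 × 9.81 × 66.29 = 660059 Pa ≈ 660 kPa.

P ≈ 660 kPa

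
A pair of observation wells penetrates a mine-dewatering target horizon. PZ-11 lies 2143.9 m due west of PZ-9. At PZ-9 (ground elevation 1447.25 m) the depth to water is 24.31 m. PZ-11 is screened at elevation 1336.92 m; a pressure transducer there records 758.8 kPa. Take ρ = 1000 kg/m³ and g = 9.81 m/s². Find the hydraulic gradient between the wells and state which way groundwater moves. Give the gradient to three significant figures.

Total head at PZ-9: h = 1447.25 − 24.31 = 1422.94 m.
Pressure head at PZ-11: ψ = P/(ρg) = 758.8×1000 / (1000 × 9.81) = 77.35 m.
Total head at PZ-11: h = z + ψ = 1336.92 + 77.35 = 1414.27 m.
Head difference: h(PZ-9) − h(PZ-11) = 1422.94 − 1414.27 = 8.67 m.
Hydraulic gradient: i = |Δh| / L = 8.67 / 2143.9 = 0.00404.
Flow is from higher to lower head: from PZ-9 toward PZ-11, i.e. toward the west.

i ≈ 0.00404; groundwater flows toward the west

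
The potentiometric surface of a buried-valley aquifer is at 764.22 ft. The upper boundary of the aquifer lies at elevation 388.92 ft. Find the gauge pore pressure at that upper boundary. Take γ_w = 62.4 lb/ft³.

P ≈ 163 psi

Pressure head at the aquifer top: ψ = h − z = 764.22 − 388.92 = 375.30 ft.
P = γψ/144 = 62.4 × 375.30 / 144 = 163 psi.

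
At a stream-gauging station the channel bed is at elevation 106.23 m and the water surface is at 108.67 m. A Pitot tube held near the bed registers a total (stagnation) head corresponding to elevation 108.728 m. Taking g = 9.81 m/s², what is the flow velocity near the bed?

v ≈ 1.07 m/s

Near the bed, under hydrostatic conditions, the piezometric head (z + ψ) equals the free-surface elevation, 108.67 m.
Velocity head = total − piezometric = 108.728 − 108.67 = 0.058 m.
v = √(2g·h_v) = √(2 × 9.81 × 0.058) = 1.07 m/s.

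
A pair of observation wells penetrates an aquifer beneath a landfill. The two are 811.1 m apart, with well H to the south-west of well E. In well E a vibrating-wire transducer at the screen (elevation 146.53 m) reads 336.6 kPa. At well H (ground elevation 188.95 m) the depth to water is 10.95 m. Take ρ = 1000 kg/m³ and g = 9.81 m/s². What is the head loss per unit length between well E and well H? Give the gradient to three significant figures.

Pressure head at well E: ψ = P/(ρg) = 336.6×1000 / (1000 × 9.81) = 34.31 m.
Total head at well E: h = z + ψ = 146.53 + 34.31 = 180.84 m.
Total head at well H: h = 188.95 − 10.95 = 178.00 m.
Head difference: h(well E) − h(well H) = 180.84 − 178.00 = 2.84 m.
Hydraulic gradient: i = |Δh| / L = 2.84 / 811.1 = 0.00350.

i ≈ 0.00350 m/m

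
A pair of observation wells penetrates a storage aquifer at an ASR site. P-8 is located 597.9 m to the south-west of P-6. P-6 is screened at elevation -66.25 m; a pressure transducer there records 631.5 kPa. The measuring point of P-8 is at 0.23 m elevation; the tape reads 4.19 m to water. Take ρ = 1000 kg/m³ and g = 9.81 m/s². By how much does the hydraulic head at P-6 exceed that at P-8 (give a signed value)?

Pressure head at P-6: ψ = P/(ρg) = 631.5×1000 / (1000 × 9.81) = 64.37 m.
Total head at P-6: h = z + ψ = -66.25 + 64.37 = -1.88 m.
Total head at P-8: h = 0.23 − 4.19 = -3.96 m.
Head difference: h(P-6) − h(P-8) = -1.88 − (-3.96) = 2.08 m.

Δh ≈ 2.08 m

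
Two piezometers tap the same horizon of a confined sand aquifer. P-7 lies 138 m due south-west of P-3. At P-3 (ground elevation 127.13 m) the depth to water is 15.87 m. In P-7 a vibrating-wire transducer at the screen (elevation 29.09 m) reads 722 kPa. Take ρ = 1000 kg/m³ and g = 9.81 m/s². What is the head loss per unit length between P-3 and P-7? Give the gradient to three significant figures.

i ≈ 0.0621 m/m

Total head at P-3: h = 127.13 − 15.87 = 111.26 m.
Pressure head at P-7: ψ = P/(ρg) = 722×1000 / (1000 × 9.81) = 73.60 m.
Total head at P-7: h = z + ψ = 29.09 + 73.60 = 102.69 m.
Head difference: h(P-3) − h(P-7) = 111.26 − 102.69 = 8.57 m.
Hydraulic gradient: i = |Δh| / L = 8.57 / 138 = 0.0621.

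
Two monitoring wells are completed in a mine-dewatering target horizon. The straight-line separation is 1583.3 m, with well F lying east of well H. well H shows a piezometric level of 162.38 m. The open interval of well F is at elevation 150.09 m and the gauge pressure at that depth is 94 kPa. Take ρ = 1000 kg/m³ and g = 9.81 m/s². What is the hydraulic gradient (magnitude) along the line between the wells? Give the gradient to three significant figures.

Total head at well H: h = 162.38 m (water level in the piezometer is the total head).
Pressure head at well F: ψ = P/(ρg) = 94×1000 / (1000 × 9.81) = 9.58 m.
Total head at well F: h = z + ψ = 150.09 + 9.58 = 159.67 m.
Head difference: h(well H) − h(well F) = 162.38 − 159.67 = 2.71 m.
Hydraulic gradient: i = |Δh| / L = 2.71 / 1583.3 = 0.00171.

i ≈ 0.00171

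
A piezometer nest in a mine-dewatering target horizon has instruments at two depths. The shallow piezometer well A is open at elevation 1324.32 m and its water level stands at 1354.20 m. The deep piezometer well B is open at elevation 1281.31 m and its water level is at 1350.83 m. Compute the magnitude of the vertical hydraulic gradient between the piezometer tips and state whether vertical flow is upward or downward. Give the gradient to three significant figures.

Total head at well A: h = 1354.20 m (water level in the standpipe).
Total head at well B: h = 1350.83 m.
Δh = h(well A) − h(well B) = 1354.20 − 1350.83 = 3.37 m.
Vertical separation Δz = 1324.32 − 1281.31 = 43.01 m.
|i_v| = |Δh| / Δz = 3.37 / 43.01 = 0.0784.
Head is higher in the shallow piezometer, so vertical flow is downward (recharge condition).

|i_v| ≈ 0.0784; vertical flow is downward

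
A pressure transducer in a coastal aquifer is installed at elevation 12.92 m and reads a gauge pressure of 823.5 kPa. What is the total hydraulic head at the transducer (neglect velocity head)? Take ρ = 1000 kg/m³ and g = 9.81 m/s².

ψ = P/(ρg) = 823.5×1000 / (1000 × 9.81) = 83.94 m.
h = z + ψ = 12.92 + 83.94 = 96.86 m.

h ≈ 96.86 m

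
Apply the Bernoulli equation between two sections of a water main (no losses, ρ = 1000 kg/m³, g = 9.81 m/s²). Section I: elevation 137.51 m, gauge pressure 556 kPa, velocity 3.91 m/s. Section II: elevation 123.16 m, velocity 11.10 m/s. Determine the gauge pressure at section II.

P₂ ≈ 643 kPa

Pressure head at I: ψ₁ = P₁/(ρg) = 556×1000 / (1000 × 9.81) = 56.68 m.
Velocity heads: v₁²/2g = 3.91²/19.62 = 0.779 m; v₂²/2g = 11.10²/19.62 = 6.280 m.
Total head H = z₁ + ψ₁ + v₁²/2g = 137.51 + 56.68 + 0.779 = 194.97 m.
ψ₂ = H − z₂ − v₂²/2g = 194.97 − 123.16 − 6.280 = 65.53 m.
P₂ = ρgψ₂ = 1000 × 9.81 × 65.53 ≈ 643 kPa.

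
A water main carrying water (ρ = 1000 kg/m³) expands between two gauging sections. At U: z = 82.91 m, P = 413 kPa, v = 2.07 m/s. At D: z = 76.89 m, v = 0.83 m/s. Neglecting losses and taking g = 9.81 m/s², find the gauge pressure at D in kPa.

Pressure head at U: ψ₁ = P₁/(ρg) = 413×1000 / (1000 × 9.81) = 42.10 m.
Velocity heads: v₁²/2g = 2.07²/19.62 = 0.218 m; v₂²/2g = 0.83²/19.62 = 0.035 m.
Total head H = z₁ + ψ₁ + v₁²/2g = 82.91 + 42.10 + 0.218 = 125.23 m.
ψ₂ = H − z₂ − v₂²/2g = 125.23 − 76.89 − 0.035 = 48.31 m.
P₂ = ρgψ₂ = 1000 × 9.81 × 48.31 ≈ 474 kPa.

P₂ ≈ 474 kPa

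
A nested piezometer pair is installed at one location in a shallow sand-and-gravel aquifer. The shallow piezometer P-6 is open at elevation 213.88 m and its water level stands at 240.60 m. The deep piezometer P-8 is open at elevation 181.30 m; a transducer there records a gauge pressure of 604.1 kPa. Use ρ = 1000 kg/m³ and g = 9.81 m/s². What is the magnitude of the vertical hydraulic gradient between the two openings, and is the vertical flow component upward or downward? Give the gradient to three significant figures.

|i_v| ≈ 0.0700; vertical flow is upward

Total head at P-6: h = 240.60 m (water level in the standpipe).
Pressure head at P-8: ψ = P/(ρg) = 604.1×1000 / (1000 × 9.81) = 61.58 m.
Total head at P-8: h = z + ψ = 181.30 + 61.58 = 242.88 m.
Δh = h(P-6) − h(P-8) = 240.60 − 242.88 = -2.28 m.
Vertical separation Δz = 213.88 − 181.30 = 32.58 m.
|i_v| = |Δh| / Δz = 2.28 / 32.58 = 0.0700.
Head is higher in the deep piezometer, so vertical flow is upward (discharge condition).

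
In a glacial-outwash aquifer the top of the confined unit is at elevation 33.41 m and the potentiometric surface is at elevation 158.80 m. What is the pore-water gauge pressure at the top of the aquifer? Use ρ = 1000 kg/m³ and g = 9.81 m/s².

P ≈ 1230 kPa

Pressure head at the aquifer top: ψ = h − z = 158.80 − 33.41 = 125.39 m.
P = ρgψ = 1000 × 9.81 × 125.39 = 1230076 Pa ≈ 1230 kPa.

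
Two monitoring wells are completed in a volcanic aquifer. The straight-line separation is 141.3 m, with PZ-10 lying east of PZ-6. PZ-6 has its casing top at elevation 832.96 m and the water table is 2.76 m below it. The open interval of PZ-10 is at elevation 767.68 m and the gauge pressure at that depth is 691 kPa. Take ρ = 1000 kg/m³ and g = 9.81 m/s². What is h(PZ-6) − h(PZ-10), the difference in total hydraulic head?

Total head at PZ-6: h = 832.96 − 2.76 = 830.20 m.
Pressure head at PZ-10: ψ = P/(ρg) = 691×1000 / (1000 × 9.81) = 70.44 m.
Total head at PZ-10: h = z + ψ = 767.68 + 70.44 = 838.12 m.
Head difference: h(PZ-6) − h(PZ-10) = 830.20 − 838.12 = -7.92 m.

Δh ≈ -7.92 m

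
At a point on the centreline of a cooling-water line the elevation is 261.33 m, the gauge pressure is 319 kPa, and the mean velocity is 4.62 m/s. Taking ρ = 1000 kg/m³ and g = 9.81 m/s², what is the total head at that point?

h ≈ 294.94 m

Pressure head ψ = P/(ρg) = 319×1000 / (1000 × 9.81) = 32.52 m.
Velocity head = v²/(2g) = 4.62² / (2 × 9.81) = 1.088 m.
h = z + ψ + v²/(2g) = 261.33 + 32.52 + 1.088 = 294.94 m.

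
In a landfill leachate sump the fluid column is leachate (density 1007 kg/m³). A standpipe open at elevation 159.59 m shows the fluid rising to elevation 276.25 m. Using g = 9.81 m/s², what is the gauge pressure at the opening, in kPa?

Pressure head ψ = h − z = 276.25 − 159.59 = 116.66 m.
P = ρgψ = 1007 × 9.81 × 116.66 = 1152446 Pa ≈ 1150 kPa.

P ≈ 1150 kPa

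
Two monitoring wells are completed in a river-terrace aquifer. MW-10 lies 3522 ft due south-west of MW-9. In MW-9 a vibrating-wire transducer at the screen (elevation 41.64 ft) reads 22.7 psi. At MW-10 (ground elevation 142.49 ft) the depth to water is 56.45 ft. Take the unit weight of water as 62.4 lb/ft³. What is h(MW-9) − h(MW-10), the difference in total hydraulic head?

Pressure head at MW-9: ψ = 144·P/γ = 144 × 22.7 / 62.4 = 52.38 ft.
Total head at MW-9: h = z + ψ = 41.64 + 52.38 = 94.02 ft.
Total head at MW-10: h = 142.49 − 56.45 = 86.04 ft.
Head difference: h(MW-9) − h(MW-10) = 94.02 − 86.04 = 7.98 ft.

Δh ≈ 7.98 ft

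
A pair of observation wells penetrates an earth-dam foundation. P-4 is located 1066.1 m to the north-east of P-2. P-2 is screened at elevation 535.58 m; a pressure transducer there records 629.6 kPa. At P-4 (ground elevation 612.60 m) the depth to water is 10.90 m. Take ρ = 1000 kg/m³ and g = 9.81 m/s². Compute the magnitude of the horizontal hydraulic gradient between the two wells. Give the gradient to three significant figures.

i ≈ 0.00182

Pressure head at P-2: ψ = P/(ρg) = 629.6×1000 / (1000 × 9.81) = 64.18 m.
Total head at P-2: h = z + ψ = 535.58 + 64.18 = 599.76 m.
Total head at P-4: h = 612.60 − 10.90 = 601.70 m.
Head difference: h(P-2) − h(P-4) = 599.76 − 601.70 = -1.94 m.
Hydraulic gradient: i = |Δh| / L = 1.94 / 1066.1 = 0.00182.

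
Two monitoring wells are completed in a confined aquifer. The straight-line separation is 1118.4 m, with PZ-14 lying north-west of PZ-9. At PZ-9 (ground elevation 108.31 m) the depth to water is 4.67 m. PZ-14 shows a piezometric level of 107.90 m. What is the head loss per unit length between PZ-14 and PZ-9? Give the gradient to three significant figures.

Total head at PZ-9: h = 108.31 − 4.67 = 103.64 m.
Total head at PZ-14: h = 107.90 m (water level in the piezometer is the total head).
Head difference: h(PZ-9) − h(PZ-14) = 103.64 − 107.90 = -4.26 m.
Hydraulic gradient: i = |Δh| / L = 4.26 / 1118.4 = 0.00381.

i ≈ 0.00381 m/m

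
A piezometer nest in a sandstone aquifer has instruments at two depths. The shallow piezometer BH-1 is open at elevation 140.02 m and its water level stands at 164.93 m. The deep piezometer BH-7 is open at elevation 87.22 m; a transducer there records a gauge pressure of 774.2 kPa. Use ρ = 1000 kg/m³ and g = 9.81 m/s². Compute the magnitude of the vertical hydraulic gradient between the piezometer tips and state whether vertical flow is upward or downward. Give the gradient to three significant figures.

Total head at BH-1: h = 164.93 m (water level in the standpipe).
Pressure head at BH-7: ψ = P/(ρg) = 774.2×1000 / (1000 × 9.81) = 78.92 m.
Total head at BH-7: h = z + ψ = 87.22 + 78.92 = 166.14 m.
Δh = h(BH-1) − h(BH-7) = 164.93 − 166.14 = -1.21 m.
Vertical separation Δz = 140.02 − 87.22 = 52.80 m.
|i_v| = |Δh| / Δz = 1.21 / 52.80 = 0.0229.
Head is higher in the deep piezometer, so vertical flow is upward (discharge condition).

|i_v| ≈ 0.0229; vertical flow is upward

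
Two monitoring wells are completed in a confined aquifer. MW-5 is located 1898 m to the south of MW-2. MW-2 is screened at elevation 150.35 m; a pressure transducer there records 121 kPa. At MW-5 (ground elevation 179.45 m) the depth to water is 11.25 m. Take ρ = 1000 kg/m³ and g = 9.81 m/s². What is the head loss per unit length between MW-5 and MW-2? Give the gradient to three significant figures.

Pressure head at MW-2: ψ = P/(ρg) = 121×1000 / (1000 × 9.81) = 12.33 m.
Total head at MW-2: h = z + ψ = 150.35 + 12.33 = 162.68 m.
Total head at MW-5: h = 179.45 − 11.25 = 168.20 m.
Head difference: h(MW-2) − h(MW-5) = 162.68 − 168.20 = -5.52 m.
Hydraulic gradient: i = |Δh| / L = 5.52 / 1898 = 0.00291.

i ≈ 0.00291 m/m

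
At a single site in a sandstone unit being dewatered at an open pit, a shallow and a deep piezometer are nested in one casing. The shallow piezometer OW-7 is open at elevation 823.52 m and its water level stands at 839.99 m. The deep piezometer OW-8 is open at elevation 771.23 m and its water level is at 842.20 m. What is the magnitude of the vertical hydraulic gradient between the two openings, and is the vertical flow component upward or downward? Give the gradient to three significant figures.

|i_v| ≈ 0.0423; vertical flow is upward

Total head at OW-7: h = 839.99 m (water level in the standpipe).
Total head at OW-8: h = 842.20 m.
Δh = h(OW-7) − h(OW-8) = 839.99 − 842.20 = -2.21 m.
Vertical separation Δz = 823.52 − 771.23 = 52.29 m.
|i_v| = |Δh| / Δz = 2.21 / 52.29 = 0.0423.
Head is higher in the deep piezometer, so vertical flow is upward (discharge condition).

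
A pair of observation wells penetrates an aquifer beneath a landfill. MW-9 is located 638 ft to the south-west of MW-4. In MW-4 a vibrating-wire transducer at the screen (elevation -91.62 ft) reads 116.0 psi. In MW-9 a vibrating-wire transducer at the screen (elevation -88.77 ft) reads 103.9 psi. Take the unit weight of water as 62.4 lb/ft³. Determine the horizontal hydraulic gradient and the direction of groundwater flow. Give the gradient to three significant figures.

Pressure head at MW-4: ψ = 144·P/γ = 144 × 116.0 / 62.4 = 267.69 ft.
Total head at MW-4: h = z + ψ = -91.62 + 267.69 = 176.07 ft.
Pressure head at MW-9: ψ = 144·P/γ = 144 × 103.9 / 62.4 = 239.77 ft.
Total head at MW-9: h = z + ψ = -88.77 + 239.77 = 151.00 ft.
Head difference: h(MW-4) − h(MW-9) = 176.07 − 151.00 = 25.07 ft.
Hydraulic gradient: i = |Δh| / L = 25.07 / 638 = 0.0393.
Flow is from higher to lower head: from MW-4 toward MW-9, i.e. toward the south-west.

i ≈ 0.0393; groundwater flows toward the south-west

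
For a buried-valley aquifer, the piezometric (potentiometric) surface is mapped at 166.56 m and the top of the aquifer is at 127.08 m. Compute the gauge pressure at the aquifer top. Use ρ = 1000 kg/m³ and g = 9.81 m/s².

P ≈ 387 kPa

Pressure head at the aquifer top: ψ = h − z = 166.56 − 127.08 = 39.48 m.
P = ρgψ = 1000 × 9.81 × 39.48 = 387299 Pa ≈ 387 kPa.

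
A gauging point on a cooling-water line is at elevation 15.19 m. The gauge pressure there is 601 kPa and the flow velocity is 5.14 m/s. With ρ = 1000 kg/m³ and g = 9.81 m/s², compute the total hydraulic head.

h ≈ 77.80 m

Pressure head ψ = P/(ρg) = 601×1000 / (1000 × 9.81) = 61.26 m.
Velocity head = v²/(2g) = 5.14² / (2 × 9.81) = 1.347 m.
h = z + ψ + v²/(2g) = 15.19 + 61.26 + 1.347 = 77.80 m.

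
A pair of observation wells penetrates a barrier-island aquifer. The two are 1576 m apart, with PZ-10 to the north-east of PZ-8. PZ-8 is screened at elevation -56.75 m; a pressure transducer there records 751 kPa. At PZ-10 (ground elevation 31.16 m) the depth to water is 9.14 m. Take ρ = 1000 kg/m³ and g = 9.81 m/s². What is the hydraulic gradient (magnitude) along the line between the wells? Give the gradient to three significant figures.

Pressure head at PZ-8: ψ = P/(ρg) = 751×1000 / (1000 × 9.81) = 76.55 m.
Total head at PZ-8: h = z + ψ = -56.75 + 76.55 = 19.80 m.
Total head at PZ-10: h = 31.16 − 9.14 = 22.02 m.
Head difference: h(PZ-8) − h(PZ-10) = 19.80 − 22.02 = -2.22 m.
Hydraulic gradient: i = |Δh| / L = 2.22 / 1576 = 0.00141.

i ≈ 0.00141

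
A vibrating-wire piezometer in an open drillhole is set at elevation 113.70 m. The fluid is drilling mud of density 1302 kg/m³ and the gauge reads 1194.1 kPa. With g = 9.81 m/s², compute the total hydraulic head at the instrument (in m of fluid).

h ≈ 207.19 m

ψ = P/(ρg) = 1194.1×1000 / (1302 × 9.81) = 93.49 m.
h = z + ψ = 113.70 + 93.49 = 207.19 m.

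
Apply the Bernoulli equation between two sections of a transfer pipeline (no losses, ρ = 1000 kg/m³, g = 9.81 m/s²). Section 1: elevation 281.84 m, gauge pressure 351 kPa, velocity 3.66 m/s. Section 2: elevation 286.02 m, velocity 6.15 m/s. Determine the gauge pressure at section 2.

Pressure head at 1: ψ₁ = P₁/(ρg) = 351×1000 / (1000 × 9.81) = 35.78 m.
Velocity heads: v₁²/2g = 3.66²/19.62 = 0.683 m; v₂²/2g = 6.15²/19.62 = 1.928 m.
Total head H = z₁ + ψ₁ + v₁²/2g = 281.84 + 35.78 + 0.683 = 318.30 m.
ψ₂ = H − z₂ − v₂²/2g = 318.30 − 286.02 − 1.928 = 30.35 m.
P₂ = ρgψ₂ = 1000 × 9.81 × 30.35 ≈ 298 kPa.

P₂ ≈ 298 kPa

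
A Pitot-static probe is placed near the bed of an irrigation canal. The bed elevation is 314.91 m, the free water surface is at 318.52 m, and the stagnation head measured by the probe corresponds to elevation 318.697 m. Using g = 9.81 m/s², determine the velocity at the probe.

Near the bed, under hydrostatic conditions, the piezometric head (z + ψ) equals the free-surface elevation, 318.52 m.
Velocity head = total − piezometric = 318.697 − 318.52 = 0.177 m.
v = √(2g·h_v) = √(2 × 9.81 × 0.177) = 1.86 m/s.

v ≈ 1.86 m/s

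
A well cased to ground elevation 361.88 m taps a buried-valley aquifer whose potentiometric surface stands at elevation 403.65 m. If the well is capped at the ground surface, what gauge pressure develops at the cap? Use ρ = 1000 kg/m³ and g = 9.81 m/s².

Head above the cap: Δh = 403.65 − 361.88 = 41.77 m.
P = ρgΔh = 1000 × 9.81 × 41.77 = 409764 Pa ≈ 410 kPa.

P ≈ 410 kPa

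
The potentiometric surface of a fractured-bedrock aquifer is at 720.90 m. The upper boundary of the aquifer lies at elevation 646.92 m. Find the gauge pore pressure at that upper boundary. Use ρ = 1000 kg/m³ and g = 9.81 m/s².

Pressure head at the aquifer top: ψ = h − z = 720.90 − 646.92 = 73.98 m.
P = ρgψ = 1000 × 9.81 × 73.98 = 725744 Pa ≈ 726 kPa.

P ≈ 726 kPa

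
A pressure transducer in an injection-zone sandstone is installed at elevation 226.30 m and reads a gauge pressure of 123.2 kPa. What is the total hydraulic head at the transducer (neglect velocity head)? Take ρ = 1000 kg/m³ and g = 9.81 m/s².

h ≈ 238.86 m

ψ = P/(ρg) = 123.2×1000 / (1000 × 9.81) = 12.56 m.
h = z + ψ = 226.30 + 12.56 = 238.86 m.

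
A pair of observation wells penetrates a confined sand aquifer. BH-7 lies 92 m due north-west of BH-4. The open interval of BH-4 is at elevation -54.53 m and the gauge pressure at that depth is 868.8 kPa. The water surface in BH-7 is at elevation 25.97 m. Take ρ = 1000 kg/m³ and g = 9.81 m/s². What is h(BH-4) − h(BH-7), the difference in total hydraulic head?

Δh ≈ 8.06 m

Pressure head at BH-4: ψ = P/(ρg) = 868.8×1000 / (1000 × 9.81) = 88.56 m.
Total head at BH-4: h = z + ψ = -54.53 + 88.56 = 34.03 m.
Total head at BH-7: h = 25.97 m (water level in the piezometer is the total head).
Head difference: h(BH-4) − h(BH-7) = 34.03 − 25.97 = 8.06 m.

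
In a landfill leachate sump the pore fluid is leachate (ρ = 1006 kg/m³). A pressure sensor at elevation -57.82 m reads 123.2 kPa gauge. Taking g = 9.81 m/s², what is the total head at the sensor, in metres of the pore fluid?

h ≈ -45.34 m

ψ = P/(ρg) = 123.2×1000 / (1006 × 9.81) = 12.48 m.
h = z + ψ = -57.82 + 12.48 = -45.34 m.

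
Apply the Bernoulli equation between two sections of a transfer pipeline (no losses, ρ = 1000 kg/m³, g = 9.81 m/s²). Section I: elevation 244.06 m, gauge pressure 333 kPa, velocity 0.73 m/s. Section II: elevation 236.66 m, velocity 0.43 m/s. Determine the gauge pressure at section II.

P₂ ≈ 406 kPa

Pressure head at I: ψ₁ = P₁/(ρg) = 333×1000 / (1000 × 9.81) = 33.94 m.
Velocity heads: v₁²/2g = 0.73²/19.62 = 0.027 m; v₂²/2g = 0.43²/19.62 = 0.009 m.
Total head H = z₁ + ψ₁ + v₁²/2g = 244.06 + 33.94 + 0.027 = 278.03 m.
ψ₂ = H − z₂ − v₂²/2g = 278.03 − 236.66 − 0.009 = 41.36 m.
P₂ = ρgψ₂ = 1000 × 9.81 × 41.36 ≈ 406 kPa.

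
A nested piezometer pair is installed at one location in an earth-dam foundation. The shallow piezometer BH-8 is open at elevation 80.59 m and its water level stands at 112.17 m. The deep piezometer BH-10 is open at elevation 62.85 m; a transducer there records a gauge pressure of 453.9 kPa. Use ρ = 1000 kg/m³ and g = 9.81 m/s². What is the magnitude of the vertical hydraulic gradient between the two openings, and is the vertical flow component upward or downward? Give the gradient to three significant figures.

Total head at BH-8: h = 112.17 m (water level in the standpipe).
Pressure head at BH-10: ψ = P/(ρg) = 453.9×1000 / (1000 × 9.81) = 46.27 m.
Total head at BH-10: h = z + ψ = 62.85 + 46.27 = 109.12 m.
Δh = h(BH-8) − h(BH-10) = 112.17 − 109.12 = 3.05 m.
Vertical separation Δz = 80.59 − 62.85 = 17.74 m.
|i_v| = |Δh| / Δz = 3.05 / 17.74 = 0.172.
Head is higher in the shallow piezometer, so vertical flow is downward (recharge condition).

|i_v| ≈ 0.172; vertical flow is downward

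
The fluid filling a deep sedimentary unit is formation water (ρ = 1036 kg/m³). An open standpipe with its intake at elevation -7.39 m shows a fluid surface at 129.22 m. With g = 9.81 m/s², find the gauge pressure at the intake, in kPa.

Pressure head ψ = h − z = 129.22 − (-7.39) = 136.61 m.
P = ρgψ = 1036 × 9.81 × 136.61 = 1388389 Pa ≈ 1390 kPa.

P ≈ 1390 kPa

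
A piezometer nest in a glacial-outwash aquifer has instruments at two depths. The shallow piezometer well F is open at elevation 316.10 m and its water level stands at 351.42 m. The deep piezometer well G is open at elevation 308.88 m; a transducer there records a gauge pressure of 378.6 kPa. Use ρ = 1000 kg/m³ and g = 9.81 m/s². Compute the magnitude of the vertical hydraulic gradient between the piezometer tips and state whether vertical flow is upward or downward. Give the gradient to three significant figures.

Total head at well F: h = 351.42 m (water level in the standpipe).
Pressure head at well G: ψ = P/(ρg) = 378.6×1000 / (1000 × 9.81) = 38.59 m.
Total head at well G: h = z + ψ = 308.88 + 38.59 = 347.47 m.
Δh = h(well F) − h(well G) = 351.42 − 347.47 = 3.95 m.
Vertical separation Δz = 316.10 − 308.88 = 7.22 m.
|i_v| = |Δh| / Δz = 3.95 / 7.22 = 0.547.
Head is higher in the shallow piezometer, so vertical flow is downward (recharge condition).

|i_v| ≈ 0.547; vertical flow is downward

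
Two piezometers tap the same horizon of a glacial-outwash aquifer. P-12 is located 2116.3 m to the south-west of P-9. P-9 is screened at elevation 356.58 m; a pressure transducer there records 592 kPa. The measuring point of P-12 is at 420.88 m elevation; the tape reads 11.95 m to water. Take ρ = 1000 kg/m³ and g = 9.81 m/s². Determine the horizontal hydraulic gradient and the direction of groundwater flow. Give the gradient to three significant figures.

i ≈ 0.00378; groundwater flows toward the south-west

Pressure head at P-9: ψ = P/(ρg) = 592×1000 / (1000 × 9.81) = 60.35 m.
Total head at P-9: h = z + ψ = 356.58 + 60.35 = 416.93 m.
Total head at P-12: h = 420.88 − 11.95 = 408.93 m.
Head difference: h(P-9) − h(P-12) = 416.93 − 408.93 = 8.00 m.
Hydraulic gradient: i = |Δh| / L = 8.00 / 2116.3 = 0.00378.
Flow is from higher to lower head: from P-9 toward P-12, i.e. toward the south-west.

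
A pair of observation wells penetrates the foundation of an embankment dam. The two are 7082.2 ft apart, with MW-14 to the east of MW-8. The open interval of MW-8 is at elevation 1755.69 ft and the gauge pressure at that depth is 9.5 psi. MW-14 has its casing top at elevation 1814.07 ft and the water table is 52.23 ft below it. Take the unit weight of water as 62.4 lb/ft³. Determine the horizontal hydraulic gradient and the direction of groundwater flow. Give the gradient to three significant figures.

Pressure head at MW-8: ψ = 144·P/γ = 144 × 9.5 / 62.4 = 21.92 ft.
Total head at MW-8: h = z + ψ = 1755.69 + 21.92 = 1777.61 ft.
Total head at MW-14: h = 1814.07 − 52.23 = 1761.84 ft.
Head difference: h(MW-8) − h(MW-14) = 1777.61 − 1761.84 = 15.77 ft.
Hydraulic gradient: i = |Δh| / L = 15.77 / 7082.2 = 0.00223.
Flow is from higher to lower head: from MW-8 toward MW-14, i.e. toward the east.

i ≈ 0.00223; groundwater flows toward the east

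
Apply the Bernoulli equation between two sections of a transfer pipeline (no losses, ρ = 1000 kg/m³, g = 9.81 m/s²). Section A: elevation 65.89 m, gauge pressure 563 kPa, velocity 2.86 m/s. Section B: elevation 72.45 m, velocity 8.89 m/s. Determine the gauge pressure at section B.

P₂ ≈ 463 kPa

Pressure head at A: ψ₁ = P₁/(ρg) = 563×1000 / (1000 × 9.81) = 57.39 m.
Velocity heads: v₁²/2g = 2.86²/19.62 = 0.417 m; v₂²/2g = 8.89²/19.62 = 4.028 m.
Total head H = z₁ + ψ₁ + v₁²/2g = 65.89 + 57.39 + 0.417 = 123.70 m.
ψ₂ = H − z₂ − v₂²/2g = 123.70 − 72.45 − 4.028 = 47.22 m.
P₂ = ρgψ₂ = 1000 × 9.81 × 47.22 ≈ 463 kPa.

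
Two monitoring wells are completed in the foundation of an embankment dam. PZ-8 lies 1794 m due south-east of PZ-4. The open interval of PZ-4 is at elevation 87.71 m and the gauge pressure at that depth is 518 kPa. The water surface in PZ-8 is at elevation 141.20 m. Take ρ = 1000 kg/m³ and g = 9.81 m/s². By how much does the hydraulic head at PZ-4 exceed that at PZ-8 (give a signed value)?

Δh ≈ -0.69 m

Pressure head at PZ-4: ψ = P/(ρg) = 518×1000 / (1000 × 9.81) = 52.80 m.
Total head at PZ-4: h = z + ψ = 87.71 + 52.80 = 140.51 m.
Total head at PZ-8: h = 141.20 m (water level in the piezometer is the total head).
Head difference: h(PZ-4) − h(PZ-8) = 140.51 − 141.20 = -0.69 m.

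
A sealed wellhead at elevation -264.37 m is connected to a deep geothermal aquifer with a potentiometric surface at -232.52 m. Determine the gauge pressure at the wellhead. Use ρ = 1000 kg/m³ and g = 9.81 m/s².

P ≈ 312 kPa

Head above the cap: Δh = -232.52 − (-264.37) = 31.85 m.
P = ρgΔh = 1000 × 9.81 × 31.85 = 312448 Pa ≈ 312 kPa.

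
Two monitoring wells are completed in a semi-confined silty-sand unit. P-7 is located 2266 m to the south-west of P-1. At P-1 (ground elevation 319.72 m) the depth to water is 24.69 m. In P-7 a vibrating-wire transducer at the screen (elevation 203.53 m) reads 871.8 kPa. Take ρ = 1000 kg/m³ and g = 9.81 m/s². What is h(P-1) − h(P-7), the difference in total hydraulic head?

Total head at P-1: h = 319.72 − 24.69 = 295.03 m.
Pressure head at P-7: ψ = P/(ρg) = 871.8×1000 / (1000 × 9.81) = 88.87 m.
Total head at P-7: h = z + ψ = 203.53 + 88.87 = 292.40 m.
Head difference: h(P-1) − h(P-7) = 295.03 − 292.40 = 2.63 m.

Δh ≈ 2.63 m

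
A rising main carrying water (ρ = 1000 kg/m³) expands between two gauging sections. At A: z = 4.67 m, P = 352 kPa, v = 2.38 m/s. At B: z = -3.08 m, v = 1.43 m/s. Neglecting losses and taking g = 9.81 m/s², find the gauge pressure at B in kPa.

P₂ ≈ 430 kPa

Pressure head at A: ψ₁ = P₁/(ρg) = 352×1000 / (1000 × 9.81) = 35.88 m.
Velocity heads: v₁²/2g = 2.38²/19.62 = 0.289 m; v₂²/2g = 1.43²/19.62 = 0.104 m.
Total head H = z₁ + ψ₁ + v₁²/2g = 4.67 + 35.88 + 0.289 = 40.84 m.
ψ₂ = H − z₂ − v₂²/2g = 40.84 − (-3.08) − 0.104 = 43.82 m.
P₂ = ρgψ₂ = 1000 × 9.81 × 43.82 ≈ 430 kPa.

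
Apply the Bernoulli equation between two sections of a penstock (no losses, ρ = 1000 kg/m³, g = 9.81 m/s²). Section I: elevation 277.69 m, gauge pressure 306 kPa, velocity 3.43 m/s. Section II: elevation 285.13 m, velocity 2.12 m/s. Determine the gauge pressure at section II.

Pressure head at I: ψ₁ = P₁/(ρg) = 306×1000 / (1000 × 9.81) = 31.19 m.
Velocity heads: v₁²/2g = 3.43²/19.62 = 0.600 m; v₂²/2g = 2.12²/19.62 = 0.229 m.
Total head H = z₁ + ψ₁ + v₁²/2g = 277.69 + 31.19 + 0.600 = 309.48 m.
ψ₂ = H − z₂ − v₂²/2g = 309.48 − 285.13 − 0.229 = 24.12 m.
P₂ = ρgψ₂ = 1000 × 9.81 × 24.12 ≈ 237 kPa.

P₂ ≈ 237 kPa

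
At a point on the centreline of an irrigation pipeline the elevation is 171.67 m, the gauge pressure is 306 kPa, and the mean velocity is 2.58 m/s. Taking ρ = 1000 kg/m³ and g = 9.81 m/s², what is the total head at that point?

Pressure head ψ = P/(ρg) = 306×1000 / (1000 × 9.81) = 31.19 m.
Velocity head = v²/(2g) = 2.58² / (2 × 9.81) = 0.339 m.
h = z + ψ + v²/(2g) = 171.67 + 31.19 + 0.339 = 203.20 m.

h ≈ 203.20 m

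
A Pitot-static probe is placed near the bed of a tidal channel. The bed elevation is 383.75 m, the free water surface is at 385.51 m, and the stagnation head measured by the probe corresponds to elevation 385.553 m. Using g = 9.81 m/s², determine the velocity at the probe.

Near the bed, under hydrostatic conditions, the piezometric head (z + ψ) equals the free-surface elevation, 385.51 m.
Velocity head = total − piezometric = 385.553 − 385.51 = 0.043 m.
v = √(2g·h_v) = √(2 × 9.81 × 0.043) = 0.919 m/s.

v ≈ 0.919 m/s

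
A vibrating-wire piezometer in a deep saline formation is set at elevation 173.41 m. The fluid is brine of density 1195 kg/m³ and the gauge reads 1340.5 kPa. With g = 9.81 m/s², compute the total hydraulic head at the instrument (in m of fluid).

ψ = P/(ρg) = 1340.5×1000 / (1195 × 9.81) = 114.35 m.
h = z + ψ = 173.41 + 114.35 = 287.76 m.

h ≈ 287.76 m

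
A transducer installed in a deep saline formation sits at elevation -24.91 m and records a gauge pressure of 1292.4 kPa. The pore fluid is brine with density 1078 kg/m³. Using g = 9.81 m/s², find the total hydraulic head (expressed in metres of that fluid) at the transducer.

ψ = P/(ρg) = 1292.4×1000 / (1078 × 9.81) = 122.21 m.
h = z + ψ = -24.91 + 122.21 = 97.30 m.

h ≈ 97.30 m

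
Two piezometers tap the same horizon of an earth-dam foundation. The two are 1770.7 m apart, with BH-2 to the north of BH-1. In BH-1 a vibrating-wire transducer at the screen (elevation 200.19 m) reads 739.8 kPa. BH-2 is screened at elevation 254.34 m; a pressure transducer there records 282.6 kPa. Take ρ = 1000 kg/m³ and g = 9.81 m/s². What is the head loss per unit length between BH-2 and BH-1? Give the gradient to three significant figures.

Pressure head at BH-1: ψ = P/(ρg) = 739.8×1000 / (1000 × 9.81) = 75.41 m.
Total head at BH-1: h = z + ψ = 200.19 + 75.41 = 275.60 m.
Pressure head at BH-2: ψ = P/(ρg) = 282.6×1000 / (1000 × 9.81) = 28.81 m.
Total head at BH-2: h = z + ψ = 254.34 + 28.81 = 283.15 m.
Head difference: h(BH-1) − h(BH-2) = 275.60 − 283.15 = -7.55 m.
Hydraulic gradient: i = |Δh| / L = 7.55 / 1770.7 = 0.00426.

i ≈ 0.00426 m/m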